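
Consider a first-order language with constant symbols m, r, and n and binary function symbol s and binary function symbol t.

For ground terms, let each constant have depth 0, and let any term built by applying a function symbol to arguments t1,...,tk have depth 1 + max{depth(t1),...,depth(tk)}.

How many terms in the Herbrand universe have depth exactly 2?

Let N_k = |{terms of depth ≤ k}|. Then N_0 = 3 and N_k = 3 + N_{k-1}^2 + N_{k-1}^2 for k ≥ 1 (one summand per function symbol, arity giving the exponent).
N_0 = 3
N_1 = 3 + 3^2 + 3^2 = 21
N_2 = 3 + 21^2 + 21^2 = 885
Terms of depth exactly 2: N_2 − N_1 = 885 − 21 = 864.

864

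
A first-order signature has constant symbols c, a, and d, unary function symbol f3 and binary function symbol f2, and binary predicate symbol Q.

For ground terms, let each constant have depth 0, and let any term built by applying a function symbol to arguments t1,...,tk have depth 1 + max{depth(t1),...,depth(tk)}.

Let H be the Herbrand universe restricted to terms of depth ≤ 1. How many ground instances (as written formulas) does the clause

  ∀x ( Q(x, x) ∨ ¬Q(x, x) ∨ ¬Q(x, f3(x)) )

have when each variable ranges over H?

Ground terms of depth ≤ 1:
  Let N_k = |{terms of depth ≤ k}|. Then N_0 = 3 and N_k = 3 + N_{k-1} + N_{k-1}^2 for k ≥ 1 (one summand per function symbol, arity giving the exponent).
  N_0 = 3
  N_1 = 3 + 3 + 3^2 = 15
So there are 15 ground terms available for substitution.
The variable x ranges independently over the available ground terms, and distinct assignments produce distinct instances.
Number of ground instances = 15.

15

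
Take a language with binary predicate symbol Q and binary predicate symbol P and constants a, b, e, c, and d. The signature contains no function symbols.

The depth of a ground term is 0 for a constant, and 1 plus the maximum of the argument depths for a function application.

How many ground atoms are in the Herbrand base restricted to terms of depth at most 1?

First count ground terms of depth ≤ 1.
With no function symbols every ground term is a constant, so there are exactly 5 ground terms at every depth bound.
N_0 = 5
N_1 = 5
So |H| = 5.
Ground atoms are formed by filling each argument slot of a predicate with a term from H, so an r-ary predicate gives |H|^r atoms:
  Q: 5^2 = 25;  P: 5^2 = 25
Total ground atoms: 25 + 25 = 50.

50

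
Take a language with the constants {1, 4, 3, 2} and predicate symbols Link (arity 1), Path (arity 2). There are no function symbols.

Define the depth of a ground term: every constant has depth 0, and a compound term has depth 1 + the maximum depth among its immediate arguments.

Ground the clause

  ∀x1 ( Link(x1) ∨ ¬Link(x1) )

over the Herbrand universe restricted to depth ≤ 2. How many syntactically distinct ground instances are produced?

Ground terms of depth ≤ 2:
  With no function symbols every ground term is a constant, so there are exactly 4 ground terms at every depth bound.
  N_0 = 4
  N_1 = 4
  N_2 = 4
  Explicitly: 1, 4, 3, 2.
So there are 4 ground terms available for substitution.
The variable x1 ranges independently over the available ground terms, and distinct assignments produce distinct instances.
Number of ground instances = 4.

4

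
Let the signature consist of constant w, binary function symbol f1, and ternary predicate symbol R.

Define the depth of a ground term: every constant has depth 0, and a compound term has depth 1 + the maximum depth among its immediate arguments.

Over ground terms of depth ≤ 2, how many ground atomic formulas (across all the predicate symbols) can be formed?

125

First count ground terms of depth ≤ 2.
Let N_k count ground terms of depth at most k. Each non-constant term of depth ≤ k is some function symbol applied to depth-≤(k−1) arguments, giving N_k = 1 + N_{k-1}^2.
N_0 = 1
N_1 = 1 + 1^2 = 2
N_2 = 1 + 2^2 = 5
So |H| = 5.
Ground atoms are formed by filling each argument slot of a predicate with a term from H, so an r-ary predicate gives |H|^r atoms:
  R: 5^3 = 125
Total ground atoms: 125.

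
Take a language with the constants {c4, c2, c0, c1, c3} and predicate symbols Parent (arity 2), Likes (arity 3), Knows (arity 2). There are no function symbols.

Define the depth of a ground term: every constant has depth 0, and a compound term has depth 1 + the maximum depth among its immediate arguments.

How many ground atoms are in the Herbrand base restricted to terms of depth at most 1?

175

First count ground terms of depth ≤ 1.
With no function symbols every ground term is a constant, so there are exactly 5 ground terms at every depth bound.
N_0 = 5
N_1 = 5
So |H| = 5.
A ground atom is a predicate applied to a tuple of terms from H, so the count is the sum over predicates of |H|^arity:
  Parent: 5^2 = 25;  Likes: 5^3 = 125;  Knows: 5^2 = 25
Total ground atoms: 25 + 125 + 25 = 175.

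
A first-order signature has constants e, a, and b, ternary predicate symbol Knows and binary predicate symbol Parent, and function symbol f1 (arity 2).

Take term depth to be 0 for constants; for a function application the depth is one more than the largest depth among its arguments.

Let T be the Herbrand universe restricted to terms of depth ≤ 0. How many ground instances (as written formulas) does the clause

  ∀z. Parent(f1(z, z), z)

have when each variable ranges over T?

3

Ground terms of depth ≤ 0:
  Let N_k count ground terms of depth at most k. Each non-constant term of depth ≤ k is some function symbol applied to depth-≤(k−1) arguments, giving N_k = 3 + N_{k-1}^2.
  N_0 = 3
  Explicitly: e, a, b.
So there are 3 ground terms available for substitution.
The clause has 1 distinct variable (z), which appears in the body. In the free term algebra distinct substitutions yield syntactically distinct ground instances.
Number of ground instances = 3.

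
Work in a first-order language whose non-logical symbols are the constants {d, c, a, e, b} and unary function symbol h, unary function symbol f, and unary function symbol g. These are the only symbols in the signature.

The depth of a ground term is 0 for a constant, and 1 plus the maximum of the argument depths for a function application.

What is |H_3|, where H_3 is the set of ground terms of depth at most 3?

200

Count level by level. With function symbols h/1, f/1, g/1, the terms of depth ≤ k are the 5 constants together with each function applied to depth-≤(k−1) tuples, so N_k = 5 + N_{k-1} + N_{k-1} + N_{k-1}.
N_0 = 5
N_1 = 5 + 5 + 5 + 5 = 20
N_2 = 5 + 20 + 20 + 20 = 65
N_3 = 5 + 65 + 65 + 65 = 200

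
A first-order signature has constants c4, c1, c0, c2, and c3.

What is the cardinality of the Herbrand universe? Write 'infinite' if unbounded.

There are no function symbols, so every ground term is one of the 5 constants.
The Herbrand universe is {c4, c1, c0, c2, c3}, which is finite with 5 elements.

5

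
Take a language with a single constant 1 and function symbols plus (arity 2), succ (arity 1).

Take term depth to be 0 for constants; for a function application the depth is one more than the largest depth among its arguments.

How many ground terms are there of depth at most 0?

Let N_k count ground terms of depth at most k. Each non-constant term of depth ≤ k is some function symbol applied to depth-≤(k−1) arguments, giving N_k = 1 + N_{k-1}^2 + N_{k-1}.
N_0 = 1

1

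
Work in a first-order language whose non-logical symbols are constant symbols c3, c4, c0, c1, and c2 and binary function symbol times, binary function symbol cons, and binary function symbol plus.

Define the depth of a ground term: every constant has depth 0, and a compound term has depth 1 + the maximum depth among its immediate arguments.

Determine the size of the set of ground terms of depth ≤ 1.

80

Count level by level. With function symbols times/2, cons/2, plus/2, the terms of depth ≤ k are the 5 constants together with each function applied to depth-≤(k−1) tuples, so N_k = 5 + N_{k-1}^2 + N_{k-1}^2 + N_{k-1}^2.
N_0 = 5
N_1 = 5 + 5^2 + 5^2 + 5^2 = 80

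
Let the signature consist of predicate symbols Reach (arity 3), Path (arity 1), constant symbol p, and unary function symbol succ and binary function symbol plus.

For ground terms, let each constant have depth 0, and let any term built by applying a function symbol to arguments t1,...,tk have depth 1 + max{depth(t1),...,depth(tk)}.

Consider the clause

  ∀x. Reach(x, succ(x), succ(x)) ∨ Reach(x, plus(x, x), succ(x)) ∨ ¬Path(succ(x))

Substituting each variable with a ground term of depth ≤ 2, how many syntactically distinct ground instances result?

Ground terms of depth ≤ 2:
  Let N_k = |{terms of depth ≤ k}|. Then N_0 = 1 and N_k = 1 + N_{k-1} + N_{k-1}^2 for k ≥ 1 (one summand per function symbol, arity giving the exponent).
  N_0 = 1
  N_1 = 1 + 1 + 1^2 = 3
  N_2 = 1 + 3 + 3^2 = 13
So there are 13 ground terms available for substitution.
There is 1 variable to instantiate (x),  occurring in at least one literal, so different choices give different ground instances.
Number of ground instances = 13.

13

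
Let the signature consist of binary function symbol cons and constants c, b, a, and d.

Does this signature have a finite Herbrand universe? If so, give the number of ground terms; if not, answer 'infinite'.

The signature has at least one function symbol (cons, arity 2) and at least one constant (c).
Iterating cons gives infinitely many distinct ground terms: c, cons(c, c), cons(cons(c, c), cons(c, c)), ...
So the Herbrand universe is infinite.

infinite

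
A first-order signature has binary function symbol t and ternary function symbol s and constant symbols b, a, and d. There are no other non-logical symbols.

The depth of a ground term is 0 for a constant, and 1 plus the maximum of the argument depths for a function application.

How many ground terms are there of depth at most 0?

Count level by level. With function symbols t/2, s/3, the terms of depth ≤ k are the 3 constants together with each function applied to depth-≤(k−1) tuples, so N_k = 3 + N_{k-1}^2 + N_{k-1}^3.
N_0 = 3
Explicitly: b, a, d.

3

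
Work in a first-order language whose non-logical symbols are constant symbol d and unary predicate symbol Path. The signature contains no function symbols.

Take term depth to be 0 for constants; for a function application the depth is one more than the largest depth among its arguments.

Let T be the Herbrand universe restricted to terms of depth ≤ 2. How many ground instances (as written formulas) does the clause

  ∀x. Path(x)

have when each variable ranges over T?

1

Ground terms of depth ≤ 2:
  With no function symbols every ground term is a constant, so there is exactly 1 ground term at every depth bound.
  N_0 = 1
  N_1 = 1
  N_2 = 1
  Explicitly: d.
So there is exactly 1 ground term available for substitution.
The variable x ranges independently over the available ground terms, and distinct assignments produce distinct instances.
Number of ground instances = 1.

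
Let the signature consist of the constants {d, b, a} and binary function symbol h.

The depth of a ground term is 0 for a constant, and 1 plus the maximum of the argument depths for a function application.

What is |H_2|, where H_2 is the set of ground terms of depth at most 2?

If N_k denotes the number of depth-≤k ground terms, the 3 constants give N_0 = 3, and each function symbol of arity r contributes N_{k-1}^r new terms at level k: N_k = 3 + N_{k-1}^2.
N_0 = 3
N_1 = 3 + 3^2 = 12
N_2 = 3 + 12^2 = 147

147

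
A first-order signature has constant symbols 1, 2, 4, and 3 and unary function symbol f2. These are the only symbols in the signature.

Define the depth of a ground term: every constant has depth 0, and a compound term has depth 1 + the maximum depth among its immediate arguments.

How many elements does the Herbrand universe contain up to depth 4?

If N_k denotes the number of depth-≤k ground terms, the 4 constants give N_0 = 4, and each function symbol of arity r contributes N_{k-1}^r new terms at level k: N_k = 4 + N_{k-1}.
N_0 = 4
N_1 = 4 + 4 = 8
N_2 = 4 + 8 = 12
N_3 = 4 + 12 = 16
N_4 = 4 + 16 = 20

20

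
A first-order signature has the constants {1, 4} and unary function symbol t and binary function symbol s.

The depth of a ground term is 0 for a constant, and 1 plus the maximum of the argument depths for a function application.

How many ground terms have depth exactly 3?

Let N_k count ground terms of depth at most k. Each non-constant term of depth ≤ k is some function symbol applied to depth-≤(k−1) arguments, giving N_k = 2 + N_{k-1} + N_{k-1}^2.
N_0 = 2
N_1 = 2 + 2 + 2^2 = 8
N_2 = 2 + 8 + 8^2 = 74
N_3 = 2 + 74 + 74^2 = 5552
Terms of depth exactly 3: N_3 − N_2 = 5552 − 74 = 5478.

5478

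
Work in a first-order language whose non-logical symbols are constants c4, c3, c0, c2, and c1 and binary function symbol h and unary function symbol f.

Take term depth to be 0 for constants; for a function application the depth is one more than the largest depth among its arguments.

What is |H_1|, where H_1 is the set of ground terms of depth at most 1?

35

If N_k denotes the number of depth-≤k ground terms, the 5 constants give N_0 = 5, and each function symbol of arity r contributes N_{k-1}^r new terms at level k: N_k = 5 + N_{k-1}^2 + N_{k-1}.
N_0 = 5
N_1 = 5 + 5^2 + 5 = 35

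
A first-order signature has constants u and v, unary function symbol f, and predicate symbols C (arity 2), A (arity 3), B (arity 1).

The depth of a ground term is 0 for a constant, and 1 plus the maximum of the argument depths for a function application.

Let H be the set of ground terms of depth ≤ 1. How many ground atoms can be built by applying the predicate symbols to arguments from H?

First count ground terms of depth ≤ 1.
If N_k denotes the number of depth-≤k ground terms, the 2 constants give N_0 = 2, and each function symbol of arity r contributes N_{k-1}^r new terms at level k: N_k = 2 + N_{k-1}.
N_0 = 2
N_1 = 2 + 2 = 4
Explicitly: u, v, f(u), f(v).
So |H| = 4.
Ground atoms are formed by filling each argument slot of a predicate with a term from H, so an r-ary predicate gives |H|^r atoms:
  C: 4^2 = 16;  A: 4^3 = 64;  B: 4
Total ground atoms: 16 + 64 + 4 = 84.

84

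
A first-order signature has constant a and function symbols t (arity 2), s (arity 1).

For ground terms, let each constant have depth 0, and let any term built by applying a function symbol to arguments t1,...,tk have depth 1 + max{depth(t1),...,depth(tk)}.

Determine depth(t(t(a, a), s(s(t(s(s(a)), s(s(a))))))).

6

depth(t(a, a)) = 1 + max(0, 0) = 1
depth(s(a)) = 1 + depth(a) = 1 + 0 = 1
depth(s(s(a))) = 1 + depth(s(a)) = 1 + 1 = 2
depth(t(s(s(a)), s(s(a)))) = 1 + max(2, 2) = 3
depth(s(t(s(s(a)), s(s(a))))) = 1 + depth(t(s(s(a)), s(s(a)))) = 1 + 3 = 4
depth(s(s(t(s(s(a)), s(s(a)))))) = 1 + depth(s(t(s(s(a)), s(s(a))))) = 1 + 4 = 5
depth(t(t(a, a), s(s(t(s(s(a)), s(s(a))))))) = 1 + max(1, 5) = 6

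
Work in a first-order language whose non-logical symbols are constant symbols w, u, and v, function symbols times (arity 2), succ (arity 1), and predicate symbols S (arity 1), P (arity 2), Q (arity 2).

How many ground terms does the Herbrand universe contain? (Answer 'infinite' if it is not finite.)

infinite

The signature has at least one function symbol (times, arity 2) and at least one constant (w).
Iterating times gives infinitely many distinct ground terms: w, times(w, w), times(times(w, w), times(w, w)), ...
So the Herbrand universe is infinite.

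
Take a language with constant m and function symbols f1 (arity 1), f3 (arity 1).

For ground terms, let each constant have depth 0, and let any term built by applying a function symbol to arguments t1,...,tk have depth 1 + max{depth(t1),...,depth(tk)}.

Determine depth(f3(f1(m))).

depth(f1(m)) = 1 + depth(m) = 1 + 0 = 1
depth(f3(f1(m))) = 1 + depth(f1(m)) = 1 + 1 = 2

2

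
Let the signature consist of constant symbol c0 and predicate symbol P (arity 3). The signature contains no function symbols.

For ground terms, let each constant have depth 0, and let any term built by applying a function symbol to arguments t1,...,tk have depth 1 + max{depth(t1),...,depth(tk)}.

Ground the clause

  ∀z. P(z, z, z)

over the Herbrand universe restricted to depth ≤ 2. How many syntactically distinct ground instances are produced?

1

Ground terms of depth ≤ 2:
  With no function symbols every ground term is a constant, so there is exactly 1 ground term at every depth bound.
  N_0 = 1
  N_1 = 1
  N_2 = 1
So there is exactly 1 ground term available for substitution.
The variable z ranges independently over the available ground terms, and distinct assignments produce distinct instances.
Number of ground instances = 1.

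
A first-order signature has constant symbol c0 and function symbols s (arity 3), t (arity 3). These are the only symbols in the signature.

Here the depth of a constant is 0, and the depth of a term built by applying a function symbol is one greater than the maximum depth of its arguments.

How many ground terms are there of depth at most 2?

55

Let N_k count ground terms of depth at most k. Each non-constant term of depth ≤ k is some function symbol applied to depth-≤(k−1) arguments, giving N_k = 1 + N_{k-1}^3 + N_{k-1}^3.
N_0 = 1
N_1 = 1 + 1^3 + 1^3 = 3
N_2 = 1 + 3^3 + 3^3 = 55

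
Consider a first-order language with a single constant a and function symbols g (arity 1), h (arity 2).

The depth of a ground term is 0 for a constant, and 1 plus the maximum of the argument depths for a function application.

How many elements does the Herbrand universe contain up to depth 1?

3

If N_k denotes the number of depth-≤k ground terms, the 1 constant gives N_0 = 1, and each function symbol of arity r contributes N_{k-1}^r new terms at level k: N_k = 1 + N_{k-1} + N_{k-1}^2.
N_0 = 1
N_1 = 1 + 1 + 1^2 = 3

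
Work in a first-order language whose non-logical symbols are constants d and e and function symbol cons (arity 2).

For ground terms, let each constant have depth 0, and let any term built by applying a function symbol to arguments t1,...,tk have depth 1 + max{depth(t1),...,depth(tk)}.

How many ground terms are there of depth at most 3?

Count level by level. With function symbols cons/2, the terms of depth ≤ k are the 2 constants together with each function applied to depth-≤(k−1) tuples, so N_k = 2 + N_{k-1}^2.
N_0 = 2
N_1 = 2 + 2^2 = 6
N_2 = 2 + 6^2 = 38
N_3 = 2 + 38^2 = 1446

1446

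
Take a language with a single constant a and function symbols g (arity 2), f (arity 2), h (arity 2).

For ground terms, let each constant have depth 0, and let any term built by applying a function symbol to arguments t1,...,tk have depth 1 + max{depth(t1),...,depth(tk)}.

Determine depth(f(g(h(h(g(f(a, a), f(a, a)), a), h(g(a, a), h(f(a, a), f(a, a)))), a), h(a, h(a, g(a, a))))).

6

depth(f(a, a)) = 1 + max(0, 0) = 1
depth(g(f(a, a), f(a, a))) = 1 + max(1, 1) = 2
depth(h(g(f(a, a), f(a, a)), a)) = 1 + max(2, 0) = 3
depth(g(a, a)) = 1 + max(0, 0) = 1
depth(h(f(a, a), f(a, a))) = 1 + max(1, 1) = 2
depth(h(g(a, a), h(f(a, a), f(a, a)))) = 1 + max(1, 2) = 3
depth(h(h(g(f(a, a), f(a, a)), a), h(g(a, a), h(f(a, a), f(a, a))))) = 1 + max(3, 3) = 4
depth(g(h(h(g(f(a, a), f(a, a)), a), h(g(a, a), h(f(a, a), f(a, a)))), a)) = 1 + max(4, 0) = 5
depth(h(a, g(a, a))) = 1 + max(0, 1) = 2
depth(h(a, h(a, g(a, a)))) = 1 + max(0, 2) = 3
depth(f(g(h(h(g(f(a, a), f(a, a)), a), h(g(a, a), h(f(a, a), f(a, a)))), a), h(a, h(a, g(a, a))))) = 1 + max(5, 3) = 6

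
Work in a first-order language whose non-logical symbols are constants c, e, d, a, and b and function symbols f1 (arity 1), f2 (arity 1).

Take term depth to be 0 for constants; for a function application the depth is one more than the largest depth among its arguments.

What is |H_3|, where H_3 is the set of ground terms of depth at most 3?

75

Count level by level. With function symbols f1/1, f2/1, the terms of depth ≤ k are the 5 constants together with each function applied to depth-≤(k−1) tuples, so N_k = 5 + N_{k-1} + N_{k-1}.
N_0 = 5
N_1 = 5 + 5 + 5 = 15
N_2 = 5 + 15 + 15 = 35
N_3 = 5 + 35 + 35 = 75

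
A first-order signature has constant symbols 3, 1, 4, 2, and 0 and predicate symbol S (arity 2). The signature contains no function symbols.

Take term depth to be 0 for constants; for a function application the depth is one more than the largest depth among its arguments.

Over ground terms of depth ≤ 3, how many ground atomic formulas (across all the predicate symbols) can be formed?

First count ground terms of depth ≤ 3.
With no function symbols every ground term is a constant, so there are exactly 5 ground terms at every depth bound.
N_0 = 5
N_1 = 5
N_2 = 5
N_3 = 5
So |H| = 5.
For each predicate symbol, the number of ground atoms is |H| raised to its arity; summing:
  S: 5^2 = 25
Total ground atoms: 25.

25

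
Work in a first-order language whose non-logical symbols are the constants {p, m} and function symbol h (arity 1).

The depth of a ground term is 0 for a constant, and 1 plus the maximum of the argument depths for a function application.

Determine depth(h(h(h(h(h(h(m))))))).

6

depth(h(m)) = 1 + depth(m) = 1 + 0 = 1
depth(h(h(m))) = 1 + depth(h(m)) = 1 + 1 = 2
depth(h(h(h(m)))) = 1 + depth(h(h(m))) = 1 + 2 = 3
depth(h(h(h(h(m))))) = 1 + depth(h(h(h(m)))) = 1 + 3 = 4
depth(h(h(h(h(h(m)))))) = 1 + depth(h(h(h(h(m))))) = 1 + 4 = 5
depth(h(h(h(h(h(h(m))))))) = 1 + depth(h(h(h(h(h(m)))))) = 1 + 5 = 6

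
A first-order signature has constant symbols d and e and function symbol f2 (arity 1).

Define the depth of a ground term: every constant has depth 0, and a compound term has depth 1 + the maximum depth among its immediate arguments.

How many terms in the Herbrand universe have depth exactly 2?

If N_k denotes the number of depth-≤k ground terms, the 2 constants give N_0 = 2, and each function symbol of arity r contributes N_{k-1}^r new terms at level k: N_k = 2 + N_{k-1}.
N_0 = 2
N_1 = 2 + 2 = 4
N_2 = 2 + 4 = 6
Terms of depth exactly 2: N_2 − N_1 = 6 − 4 = 2.

2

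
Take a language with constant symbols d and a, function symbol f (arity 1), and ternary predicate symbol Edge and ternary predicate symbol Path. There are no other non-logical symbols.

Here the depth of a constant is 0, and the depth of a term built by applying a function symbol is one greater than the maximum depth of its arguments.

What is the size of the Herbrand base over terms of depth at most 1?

128

First count ground terms of depth ≤ 1.
Let N_k = |{terms of depth ≤ k}|. Then N_0 = 2 and N_k = 2 + N_{k-1} for k ≥ 1 (one summand per function symbol, arity giving the exponent).
N_0 = 2
N_1 = 2 + 2 = 4
Explicitly: d, a, f(d), f(a).
So |H| = 4.
A ground atom is a predicate applied to a tuple of terms from H, so the count is the sum over predicates of |H|^arity:
  Edge: 4^3 = 64;  Path: 4^3 = 64
Total ground atoms: 64 + 64 = 128.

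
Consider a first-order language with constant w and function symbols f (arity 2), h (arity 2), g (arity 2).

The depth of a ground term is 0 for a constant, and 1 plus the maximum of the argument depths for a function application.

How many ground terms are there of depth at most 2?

49

Let N_k = |{terms of depth ≤ k}|. Then N_0 = 1 and N_k = 1 + N_{k-1}^2 + N_{k-1}^2 + N_{k-1}^2 for k ≥ 1 (one summand per function symbol, arity giving the exponent).
N_0 = 1
N_1 = 1 + 1^2 + 1^2 + 1^2 = 4
N_2 = 1 + 4^2 + 4^2 + 4^2 = 49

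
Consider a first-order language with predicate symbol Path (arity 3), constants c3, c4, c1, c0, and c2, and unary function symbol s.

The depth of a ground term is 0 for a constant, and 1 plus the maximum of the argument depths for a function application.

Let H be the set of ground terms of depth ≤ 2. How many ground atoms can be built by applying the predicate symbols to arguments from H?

First count ground terms of depth ≤ 2.
Count level by level. With function symbols s/1, the terms of depth ≤ k are the 5 constants together with each function applied to depth-≤(k−1) tuples, so N_k = 5 + N_{k-1}.
N_0 = 5
N_1 = 5 + 5 = 10
N_2 = 5 + 10 = 15
So |H| = 15.
For each predicate symbol, the number of ground atoms is |H| raised to its arity; summing:
  Path: 15^3 = 3375
Total ground atoms: 3375.

3375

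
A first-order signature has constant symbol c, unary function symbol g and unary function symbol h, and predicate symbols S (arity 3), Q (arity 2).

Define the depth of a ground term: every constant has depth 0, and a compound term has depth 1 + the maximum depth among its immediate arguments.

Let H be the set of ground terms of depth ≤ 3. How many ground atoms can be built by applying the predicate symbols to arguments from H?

3600

First count ground terms of depth ≤ 3.
Write N_k for the number of ground terms of depth ≤ k. A term of depth ≤ k is either a constant or a function symbol applied to arguments of depth ≤ k−1, so N_k = 1 + N_{k-1} + N_{k-1}.
N_0 = 1
N_1 = 1 + 1 + 1 = 3
N_2 = 1 + 3 + 3 = 7
N_3 = 1 + 7 + 7 = 15
So |H| = 15.
For each predicate symbol, the number of ground atoms is |H| raised to its arity; summing:
  S: 15^3 = 3375;  Q: 15^2 = 225
Total ground atoms: 3375 + 225 = 3600.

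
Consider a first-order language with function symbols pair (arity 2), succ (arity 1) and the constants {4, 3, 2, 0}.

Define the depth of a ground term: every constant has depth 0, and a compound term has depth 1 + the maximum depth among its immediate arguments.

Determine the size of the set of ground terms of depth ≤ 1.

24

Write N_k for the number of ground terms of depth ≤ k. A term of depth ≤ k is either a constant or a function symbol applied to arguments of depth ≤ k−1, so N_k = 4 + N_{k-1}^2 + N_{k-1}.
N_0 = 4
N_1 = 4 + 4^2 + 4 = 24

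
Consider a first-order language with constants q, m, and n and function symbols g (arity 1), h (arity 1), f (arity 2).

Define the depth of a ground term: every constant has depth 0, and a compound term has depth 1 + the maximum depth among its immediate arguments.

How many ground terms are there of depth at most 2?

363

Count level by level. With function symbols g/1, h/1, f/2, the terms of depth ≤ k are the 3 constants together with each function applied to depth-≤(k−1) tuples, so N_k = 3 + N_{k-1} + N_{k-1} + N_{k-1}^2.
N_0 = 3
N_1 = 3 + 3 + 3 + 3^2 = 18
N_2 = 3 + 18 + 18 + 18^2 = 363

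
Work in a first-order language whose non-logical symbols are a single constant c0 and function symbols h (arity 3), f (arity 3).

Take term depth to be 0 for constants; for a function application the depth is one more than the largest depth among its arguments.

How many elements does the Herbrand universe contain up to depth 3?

332751

Count level by level. With function symbols h/3, f/3, the terms of depth ≤ k are the 1 constant together with each function applied to depth-≤(k−1) tuples, so N_k = 1 + N_{k-1}^3 + N_{k-1}^3.
N_0 = 1
N_1 = 1 + 1^3 + 1^3 = 3
N_2 = 1 + 3^3 + 3^3 = 55
N_3 = 1 + 55^3 + 55^3 = 332751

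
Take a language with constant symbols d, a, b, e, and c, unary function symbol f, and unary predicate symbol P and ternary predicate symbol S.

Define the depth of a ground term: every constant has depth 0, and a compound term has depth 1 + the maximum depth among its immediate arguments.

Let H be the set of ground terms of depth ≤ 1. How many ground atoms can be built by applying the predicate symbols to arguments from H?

1010

First count ground terms of depth ≤ 1.
Count level by level. With function symbols f/1, the terms of depth ≤ k are the 5 constants together with each function applied to depth-≤(k−1) tuples, so N_k = 5 + N_{k-1}.
N_0 = 5
N_1 = 5 + 5 = 10
Explicitly: d, a, b, e, c, f(d), f(a), f(b), f(e), f(c).
So |H| = 10.
A ground atom is a predicate applied to a tuple of terms from H, so the count is the sum over predicates of |H|^arity:
  P: 10;  S: 10^3 = 1000
Total ground atoms: 10 + 1000 = 1010.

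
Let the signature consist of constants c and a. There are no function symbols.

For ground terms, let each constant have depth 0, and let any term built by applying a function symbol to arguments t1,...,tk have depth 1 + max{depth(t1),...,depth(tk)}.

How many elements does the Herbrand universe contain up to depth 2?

With no function symbols every ground term is a constant, so there are exactly 2 ground terms at every depth bound.
N_0 = 2
N_1 = 2
N_2 = 2
Explicitly: c, a.

2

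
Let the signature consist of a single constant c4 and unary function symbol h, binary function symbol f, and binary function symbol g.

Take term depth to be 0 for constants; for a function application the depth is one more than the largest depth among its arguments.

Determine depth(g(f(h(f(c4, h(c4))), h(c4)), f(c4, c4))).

5

depth(h(c4)) = 1 + depth(c4) = 1 + 0 = 1
depth(f(c4, h(c4))) = 1 + max(0, 1) = 2
depth(h(f(c4, h(c4)))) = 1 + depth(f(c4, h(c4))) = 1 + 2 = 3
depth(f(h(f(c4, h(c4))), h(c4))) = 1 + max(3, 1) = 4
depth(f(c4, c4)) = 1 + max(0, 0) = 1
depth(g(f(h(f(c4, h(c4))), h(c4)), f(c4, c4))) = 1 + max(4, 1) = 5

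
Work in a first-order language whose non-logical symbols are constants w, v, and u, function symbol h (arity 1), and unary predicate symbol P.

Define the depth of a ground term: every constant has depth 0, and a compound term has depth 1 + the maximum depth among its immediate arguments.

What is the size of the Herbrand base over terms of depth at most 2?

9

First count ground terms of depth ≤ 2.
Let N_k = |{terms of depth ≤ k}|. Then N_0 = 3 and N_k = 3 + N_{k-1} for k ≥ 1 (one summand per function symbol, arity giving the exponent).
N_0 = 3
N_1 = 3 + 3 = 6
N_2 = 3 + 6 = 9
Explicitly: w, v, u, h(w), h(v), h(u), h(h(w)), h(h(v)), h(h(u)).
So |H| = 9.
A ground atom is a predicate applied to a tuple of terms from H, so the count is the sum over predicates of |H|^arity:
  P: 9
Total ground atoms: 9.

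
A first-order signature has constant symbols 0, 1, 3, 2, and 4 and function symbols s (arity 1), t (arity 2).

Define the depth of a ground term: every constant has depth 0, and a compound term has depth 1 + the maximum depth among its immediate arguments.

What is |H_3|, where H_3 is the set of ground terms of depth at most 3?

1601495

Write N_k for the number of ground terms of depth ≤ k. A term of depth ≤ k is either a constant or a function symbol applied to arguments of depth ≤ k−1, so N_k = 5 + N_{k-1} + N_{k-1}^2.
N_0 = 5
N_1 = 5 + 5 + 5^2 = 35
N_2 = 5 + 35 + 35^2 = 1265
N_3 = 5 + 1265 + 1265^2 = 1601495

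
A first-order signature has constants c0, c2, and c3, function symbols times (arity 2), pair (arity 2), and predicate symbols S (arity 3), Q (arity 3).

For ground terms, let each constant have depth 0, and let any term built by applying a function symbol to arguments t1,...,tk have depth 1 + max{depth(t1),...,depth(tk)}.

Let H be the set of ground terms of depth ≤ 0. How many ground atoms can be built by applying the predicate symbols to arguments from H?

First count ground terms of depth ≤ 0.
Let N_k = |{terms of depth ≤ k}|. Then N_0 = 3 and N_k = 3 + N_{k-1}^2 + N_{k-1}^2 for k ≥ 1 (one summand per function symbol, arity giving the exponent).
N_0 = 3
Explicitly: c0, c2, c3.
So |H| = 3.
Each predicate of arity r yields |H|^r ground atoms (one per choice of an r-tuple from H):
  S: 3^3 = 27;  Q: 3^3 = 27
Total ground atoms: 27 + 27 = 54.

54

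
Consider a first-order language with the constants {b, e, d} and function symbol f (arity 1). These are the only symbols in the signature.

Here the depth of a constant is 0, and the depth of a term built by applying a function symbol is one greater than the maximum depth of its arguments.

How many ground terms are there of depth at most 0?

Count level by level. With function symbols f/1, the terms of depth ≤ k are the 3 constants together with each function applied to depth-≤(k−1) tuples, so N_k = 3 + N_{k-1}.
N_0 = 3

3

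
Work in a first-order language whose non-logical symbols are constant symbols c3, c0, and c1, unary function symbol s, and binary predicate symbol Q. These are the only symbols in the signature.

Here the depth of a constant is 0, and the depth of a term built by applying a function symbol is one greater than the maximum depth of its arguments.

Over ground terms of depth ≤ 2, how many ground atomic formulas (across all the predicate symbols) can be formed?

81

First count ground terms of depth ≤ 2.
Write N_k for the number of ground terms of depth ≤ k. A term of depth ≤ k is either a constant or a function symbol applied to arguments of depth ≤ k−1, so N_k = 3 + N_{k-1}.
N_0 = 3
N_1 = 3 + 3 = 6
N_2 = 3 + 6 = 9
So |H| = 9.
A ground atom is a predicate applied to a tuple of terms from H, so the count is the sum over predicates of |H|^arity:
  Q: 9^2 = 81
Total ground atoms: 81.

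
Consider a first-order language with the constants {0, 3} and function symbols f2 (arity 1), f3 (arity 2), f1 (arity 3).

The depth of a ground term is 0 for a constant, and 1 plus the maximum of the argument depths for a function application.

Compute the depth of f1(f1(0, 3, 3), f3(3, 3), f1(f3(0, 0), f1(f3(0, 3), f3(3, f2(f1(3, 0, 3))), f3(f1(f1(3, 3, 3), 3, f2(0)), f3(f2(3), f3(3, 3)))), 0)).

6

depth(f1(0, 3, 3)) = 1 + max(0, 0, 0) = 1
depth(f3(3, 3)) = 1 + max(0, 0) = 1
depth(f3(0, 0)) = 1 + max(0, 0) = 1
depth(f3(0, 3)) = 1 + max(0, 0) = 1
depth(f1(3, 0, 3)) = 1 + max(0, 0, 0) = 1
depth(f2(f1(3, 0, 3))) = 1 + depth(f1(3, 0, 3)) = 1 + 1 = 2
depth(f3(3, f2(f1(3, 0, 3)))) = 1 + max(0, 2) = 3
depth(f1(3, 3, 3)) = 1 + max(0, 0, 0) = 1
depth(f2(0)) = 1 + depth(0) = 1 + 0 = 1
depth(f1(f1(3, 3, 3), 3, f2(0))) = 1 + max(1, 0, 1) = 2
depth(f2(3)) = 1 + depth(3) = 1 + 0 = 1
depth(f3(f2(3), f3(3, 3))) = 1 + max(1, 1) = 2
depth(f3(f1(f1(3, 3, 3), 3, f2(0)), f3(f2(3), f3(3, 3)))) = 1 + max(2, 2) = 3
depth(f1(f3(0, 3), f3(3, f2(f1(3, 0, 3))), f3(f1(f1(3, 3, 3), 3, f2(0)), f3(f2(3), f3(3, 3))))) = 1 + max(1, 3, 3) = 4
depth(f1(f3(0, 0), f1(f3(0, 3), f3(3, f2(f1(3, 0, 3))), f3(f1(f1(3, 3, 3), 3, f2(0)), f3(f2(3), f3(3, 3)))), 0)) = 1 + max(1, 4, 0) = 5
depth(f1(f1(0, 3, 3), f3(3, 3), f1(f3(0, 0), f1(f3(0, 3), f3(3, f2(f1(3, 0, 3))), f3(f1(f1(3, 3, 3), 3, f2(0)), f3(f2(3), f3(3, 3)))), 0))) = 1 + max(1, 1, 5) = 6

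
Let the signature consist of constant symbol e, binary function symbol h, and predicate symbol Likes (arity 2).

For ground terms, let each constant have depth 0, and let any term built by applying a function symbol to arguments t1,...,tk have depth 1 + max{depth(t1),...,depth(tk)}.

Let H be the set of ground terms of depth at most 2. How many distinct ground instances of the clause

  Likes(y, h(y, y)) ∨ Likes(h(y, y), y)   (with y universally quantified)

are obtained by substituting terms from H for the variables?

5

Ground terms of depth ≤ 2:
  Write N_k for the number of ground terms of depth ≤ k. A term of depth ≤ k is either a constant or a function symbol applied to arguments of depth ≤ k−1, so N_k = 1 + N_{k-1}^2.
  N_0 = 1
  N_1 = 1 + 1^2 = 2
  N_2 = 1 + 2^2 = 5
  Explicitly: e, h(e, e), h(e, h(e, e)), h(h(e, e), e), h(h(e, e), h(e, e)).
So there are 5 ground terms available for substitution.
The clause has 1 distinct variable (y), which appears in the body. In the free term algebra distinct substitutions yield syntactically distinct ground instances.
Number of ground instances = 5.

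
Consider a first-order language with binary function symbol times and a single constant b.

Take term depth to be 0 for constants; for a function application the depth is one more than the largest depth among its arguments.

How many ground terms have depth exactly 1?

1

Write N_k for the number of ground terms of depth ≤ k. A term of depth ≤ k is either a constant or a function symbol applied to arguments of depth ≤ k−1, so N_k = 1 + N_{k-1}^2.
N_0 = 1
N_1 = 1 + 1^2 = 2
Terms of depth exactly 1: N_1 − N_0 = 2 − 1 = 1.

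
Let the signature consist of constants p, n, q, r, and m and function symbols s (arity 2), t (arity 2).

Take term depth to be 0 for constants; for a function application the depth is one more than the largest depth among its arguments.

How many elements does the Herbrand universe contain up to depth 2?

6055

Let N_k = |{terms of depth ≤ k}|. Then N_0 = 5 and N_k = 5 + N_{k-1}^2 + N_{k-1}^2 for k ≥ 1 (one summand per function symbol, arity giving the exponent).
N_0 = 5
N_1 = 5 + 5^2 + 5^2 = 55
N_2 = 5 + 55^2 + 55^2 = 6055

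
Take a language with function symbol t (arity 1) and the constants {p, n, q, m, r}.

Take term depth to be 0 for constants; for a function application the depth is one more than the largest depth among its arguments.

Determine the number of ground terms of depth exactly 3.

5

Write N_k for the number of ground terms of depth ≤ k. A term of depth ≤ k is either a constant or a function symbol applied to arguments of depth ≤ k−1, so N_k = 5 + N_{k-1}.
N_0 = 5
N_1 = 5 + 5 = 10
N_2 = 5 + 10 = 15
N_3 = 5 + 15 = 20
Terms of depth exactly 3: N_3 − N_2 = 20 − 15 = 5.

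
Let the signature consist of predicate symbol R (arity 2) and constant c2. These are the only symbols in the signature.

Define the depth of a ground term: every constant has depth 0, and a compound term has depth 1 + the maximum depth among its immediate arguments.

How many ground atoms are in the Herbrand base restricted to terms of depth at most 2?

First count ground terms of depth ≤ 2.
With no function symbols every ground term is a constant, so there is exactly 1 ground term at every depth bound.
N_0 = 1
N_1 = 1
N_2 = 1
So |H| = 1.
Ground atoms are formed by filling each argument slot of a predicate with a term from H, so an r-ary predicate gives |H|^r atoms:
  R: 1^2 = 1
Total ground atoms: 1.

1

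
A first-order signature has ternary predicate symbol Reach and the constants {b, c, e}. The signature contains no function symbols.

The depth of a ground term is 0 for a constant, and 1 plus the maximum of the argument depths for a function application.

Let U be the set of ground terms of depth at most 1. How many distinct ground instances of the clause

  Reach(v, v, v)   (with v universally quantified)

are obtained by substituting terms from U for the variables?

Ground terms of depth ≤ 1:
  With no function symbols every ground term is a constant, so there are exactly 3 ground terms at every depth bound.
  N_0 = 3
  N_1 = 3
  Explicitly: b, c, e.
So there are 3 ground terms available for substitution.
The clause has 1 distinct variable (v), which appears in the body. In the free term algebra distinct substitutions yield syntactically distinct ground instances.
Number of ground instances = 3.

3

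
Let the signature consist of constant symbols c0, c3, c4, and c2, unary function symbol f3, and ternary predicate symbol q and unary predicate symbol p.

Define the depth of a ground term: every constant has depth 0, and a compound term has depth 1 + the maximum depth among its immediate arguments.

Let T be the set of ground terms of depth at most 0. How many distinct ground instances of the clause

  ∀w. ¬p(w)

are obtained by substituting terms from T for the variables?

Ground terms of depth ≤ 0:
  Count level by level. With function symbols f3/1, the terms of depth ≤ k are the 4 constants together with each function applied to depth-≤(k−1) tuples, so N_k = 4 + N_{k-1}.
  N_0 = 4
So there are 4 ground terms available for substitution.
The variable w ranges independently over the available ground terms, and distinct assignments produce distinct instances.
Number of ground instances = 4.

4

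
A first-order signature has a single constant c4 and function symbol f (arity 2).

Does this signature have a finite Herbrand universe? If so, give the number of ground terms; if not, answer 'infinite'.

infinite

The signature has at least one function symbol (f, arity 2) and at least one constant (c4).
Iterating f gives infinitely many distinct ground terms: c4, f(c4, c4), f(f(c4, c4), f(c4, c4)), ...
So the Herbrand universe is infinite.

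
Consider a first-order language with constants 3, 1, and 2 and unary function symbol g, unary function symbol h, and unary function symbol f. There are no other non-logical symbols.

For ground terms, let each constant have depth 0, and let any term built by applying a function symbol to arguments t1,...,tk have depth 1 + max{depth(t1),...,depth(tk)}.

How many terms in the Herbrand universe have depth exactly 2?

27

If N_k denotes the number of depth-≤k ground terms, the 3 constants give N_0 = 3, and each function symbol of arity r contributes N_{k-1}^r new terms at level k: N_k = 3 + N_{k-1} + N_{k-1} + N_{k-1}.
N_0 = 3
N_1 = 3 + 3 + 3 + 3 = 12
N_2 = 3 + 12 + 12 + 12 = 39
Terms of depth exactly 2: N_2 − N_1 = 39 − 12 = 27.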